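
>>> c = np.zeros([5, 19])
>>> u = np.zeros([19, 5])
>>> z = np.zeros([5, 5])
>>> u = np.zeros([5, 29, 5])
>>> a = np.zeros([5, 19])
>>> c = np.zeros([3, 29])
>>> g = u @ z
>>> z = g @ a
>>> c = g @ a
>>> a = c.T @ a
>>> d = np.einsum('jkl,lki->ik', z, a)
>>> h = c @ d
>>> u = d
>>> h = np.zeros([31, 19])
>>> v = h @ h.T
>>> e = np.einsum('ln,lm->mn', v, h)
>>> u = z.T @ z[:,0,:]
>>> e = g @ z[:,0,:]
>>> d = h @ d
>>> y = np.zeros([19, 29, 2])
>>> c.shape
(5, 29, 19)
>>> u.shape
(19, 29, 19)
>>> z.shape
(5, 29, 19)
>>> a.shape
(19, 29, 19)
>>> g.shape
(5, 29, 5)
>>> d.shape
(31, 29)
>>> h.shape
(31, 19)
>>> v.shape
(31, 31)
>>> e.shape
(5, 29, 19)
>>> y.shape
(19, 29, 2)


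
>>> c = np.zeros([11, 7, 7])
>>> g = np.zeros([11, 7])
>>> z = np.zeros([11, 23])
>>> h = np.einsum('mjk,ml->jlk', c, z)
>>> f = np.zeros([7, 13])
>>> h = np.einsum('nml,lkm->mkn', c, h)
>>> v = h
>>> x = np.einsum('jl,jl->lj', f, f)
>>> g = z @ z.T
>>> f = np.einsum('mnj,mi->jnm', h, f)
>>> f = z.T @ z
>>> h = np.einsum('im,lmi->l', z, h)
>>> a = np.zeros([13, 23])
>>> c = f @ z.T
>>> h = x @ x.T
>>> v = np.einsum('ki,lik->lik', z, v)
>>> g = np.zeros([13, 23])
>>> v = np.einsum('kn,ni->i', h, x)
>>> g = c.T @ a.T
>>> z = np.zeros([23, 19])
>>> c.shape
(23, 11)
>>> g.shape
(11, 13)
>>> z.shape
(23, 19)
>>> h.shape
(13, 13)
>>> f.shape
(23, 23)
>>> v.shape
(7,)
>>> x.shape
(13, 7)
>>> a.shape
(13, 23)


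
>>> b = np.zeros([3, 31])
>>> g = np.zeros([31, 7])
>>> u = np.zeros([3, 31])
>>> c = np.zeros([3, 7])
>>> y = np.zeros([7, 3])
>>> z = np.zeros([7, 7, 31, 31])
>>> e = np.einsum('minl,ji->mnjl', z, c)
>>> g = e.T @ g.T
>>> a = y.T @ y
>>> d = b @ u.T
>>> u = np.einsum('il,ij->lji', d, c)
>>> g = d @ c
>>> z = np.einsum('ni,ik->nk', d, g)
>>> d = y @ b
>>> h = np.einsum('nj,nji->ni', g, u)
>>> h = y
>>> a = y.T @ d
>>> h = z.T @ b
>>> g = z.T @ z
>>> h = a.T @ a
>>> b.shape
(3, 31)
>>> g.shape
(7, 7)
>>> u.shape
(3, 7, 3)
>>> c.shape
(3, 7)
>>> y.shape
(7, 3)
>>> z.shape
(3, 7)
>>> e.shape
(7, 31, 3, 31)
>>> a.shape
(3, 31)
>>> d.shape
(7, 31)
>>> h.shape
(31, 31)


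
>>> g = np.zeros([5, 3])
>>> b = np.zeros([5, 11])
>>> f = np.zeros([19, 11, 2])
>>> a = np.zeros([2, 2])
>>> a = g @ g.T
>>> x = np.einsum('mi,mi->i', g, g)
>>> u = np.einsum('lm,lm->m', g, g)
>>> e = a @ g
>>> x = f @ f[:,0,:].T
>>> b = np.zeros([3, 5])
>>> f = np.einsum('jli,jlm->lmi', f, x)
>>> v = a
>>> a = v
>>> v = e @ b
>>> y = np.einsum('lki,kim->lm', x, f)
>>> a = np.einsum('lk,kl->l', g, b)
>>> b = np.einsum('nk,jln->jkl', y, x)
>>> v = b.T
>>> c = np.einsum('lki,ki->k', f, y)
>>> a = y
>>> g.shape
(5, 3)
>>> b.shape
(19, 2, 11)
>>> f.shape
(11, 19, 2)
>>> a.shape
(19, 2)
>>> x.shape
(19, 11, 19)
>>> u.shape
(3,)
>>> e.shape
(5, 3)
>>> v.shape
(11, 2, 19)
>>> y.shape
(19, 2)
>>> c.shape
(19,)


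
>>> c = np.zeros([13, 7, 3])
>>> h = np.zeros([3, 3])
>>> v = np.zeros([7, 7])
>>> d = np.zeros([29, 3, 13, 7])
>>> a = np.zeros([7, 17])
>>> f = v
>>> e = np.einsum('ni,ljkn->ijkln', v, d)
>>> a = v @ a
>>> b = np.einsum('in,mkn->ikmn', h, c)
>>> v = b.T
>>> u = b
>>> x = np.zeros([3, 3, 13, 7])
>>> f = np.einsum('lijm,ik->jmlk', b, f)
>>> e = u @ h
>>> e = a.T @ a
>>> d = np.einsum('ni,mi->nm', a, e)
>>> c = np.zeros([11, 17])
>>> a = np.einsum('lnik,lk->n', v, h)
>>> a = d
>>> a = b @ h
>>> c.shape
(11, 17)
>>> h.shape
(3, 3)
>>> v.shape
(3, 13, 7, 3)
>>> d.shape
(7, 17)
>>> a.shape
(3, 7, 13, 3)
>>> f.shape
(13, 3, 3, 7)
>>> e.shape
(17, 17)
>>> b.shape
(3, 7, 13, 3)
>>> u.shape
(3, 7, 13, 3)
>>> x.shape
(3, 3, 13, 7)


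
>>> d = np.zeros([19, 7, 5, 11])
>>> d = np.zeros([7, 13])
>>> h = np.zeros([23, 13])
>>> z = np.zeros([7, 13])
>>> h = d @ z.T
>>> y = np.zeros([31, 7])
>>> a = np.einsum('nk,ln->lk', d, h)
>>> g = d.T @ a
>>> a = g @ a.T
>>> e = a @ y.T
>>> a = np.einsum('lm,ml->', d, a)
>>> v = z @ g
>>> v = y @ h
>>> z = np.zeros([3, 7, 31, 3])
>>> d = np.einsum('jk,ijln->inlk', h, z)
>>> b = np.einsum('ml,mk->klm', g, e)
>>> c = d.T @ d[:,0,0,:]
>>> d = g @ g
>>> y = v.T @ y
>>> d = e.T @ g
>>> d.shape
(31, 13)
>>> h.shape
(7, 7)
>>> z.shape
(3, 7, 31, 3)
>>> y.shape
(7, 7)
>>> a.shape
()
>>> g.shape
(13, 13)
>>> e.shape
(13, 31)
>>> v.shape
(31, 7)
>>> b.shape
(31, 13, 13)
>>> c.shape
(7, 31, 3, 7)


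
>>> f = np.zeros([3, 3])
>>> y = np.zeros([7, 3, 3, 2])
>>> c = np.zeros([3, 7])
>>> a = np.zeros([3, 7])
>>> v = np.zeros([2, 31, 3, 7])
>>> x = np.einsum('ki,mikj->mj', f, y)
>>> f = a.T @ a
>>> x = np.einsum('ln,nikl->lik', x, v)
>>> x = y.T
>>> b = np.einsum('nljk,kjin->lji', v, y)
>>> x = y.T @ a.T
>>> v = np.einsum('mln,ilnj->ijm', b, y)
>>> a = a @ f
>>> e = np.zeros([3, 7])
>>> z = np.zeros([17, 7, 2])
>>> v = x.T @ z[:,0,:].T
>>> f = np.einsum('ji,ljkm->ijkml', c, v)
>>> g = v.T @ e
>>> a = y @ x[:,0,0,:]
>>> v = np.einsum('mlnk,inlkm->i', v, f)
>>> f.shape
(7, 3, 3, 17, 3)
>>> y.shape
(7, 3, 3, 2)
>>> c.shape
(3, 7)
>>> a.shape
(7, 3, 3, 3)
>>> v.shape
(7,)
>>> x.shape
(2, 3, 3, 3)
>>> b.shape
(31, 3, 3)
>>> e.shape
(3, 7)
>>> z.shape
(17, 7, 2)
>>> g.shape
(17, 3, 3, 7)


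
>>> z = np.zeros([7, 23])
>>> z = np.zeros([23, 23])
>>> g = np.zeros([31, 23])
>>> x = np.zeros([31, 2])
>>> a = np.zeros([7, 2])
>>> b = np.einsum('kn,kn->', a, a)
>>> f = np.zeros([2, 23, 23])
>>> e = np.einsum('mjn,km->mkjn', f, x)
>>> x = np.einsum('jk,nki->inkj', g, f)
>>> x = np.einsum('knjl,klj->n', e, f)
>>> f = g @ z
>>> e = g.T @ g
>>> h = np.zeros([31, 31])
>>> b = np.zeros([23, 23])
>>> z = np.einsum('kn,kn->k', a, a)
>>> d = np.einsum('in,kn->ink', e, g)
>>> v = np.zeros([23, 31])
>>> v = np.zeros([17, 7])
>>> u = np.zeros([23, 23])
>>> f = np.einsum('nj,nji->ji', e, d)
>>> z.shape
(7,)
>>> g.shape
(31, 23)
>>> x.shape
(31,)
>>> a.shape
(7, 2)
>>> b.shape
(23, 23)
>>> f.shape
(23, 31)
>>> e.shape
(23, 23)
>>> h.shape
(31, 31)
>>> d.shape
(23, 23, 31)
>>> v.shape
(17, 7)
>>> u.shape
(23, 23)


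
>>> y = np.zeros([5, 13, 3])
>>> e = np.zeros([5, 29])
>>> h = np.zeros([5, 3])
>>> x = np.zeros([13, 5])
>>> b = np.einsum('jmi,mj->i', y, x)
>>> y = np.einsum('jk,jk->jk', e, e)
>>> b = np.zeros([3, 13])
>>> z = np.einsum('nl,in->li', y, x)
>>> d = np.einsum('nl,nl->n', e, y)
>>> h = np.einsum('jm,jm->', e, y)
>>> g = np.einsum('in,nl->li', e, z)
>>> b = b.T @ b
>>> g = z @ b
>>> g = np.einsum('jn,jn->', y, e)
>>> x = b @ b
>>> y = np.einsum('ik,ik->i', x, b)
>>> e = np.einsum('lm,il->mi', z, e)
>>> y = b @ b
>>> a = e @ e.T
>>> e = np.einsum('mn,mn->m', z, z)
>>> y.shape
(13, 13)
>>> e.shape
(29,)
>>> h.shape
()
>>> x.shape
(13, 13)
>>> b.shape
(13, 13)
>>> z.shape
(29, 13)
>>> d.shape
(5,)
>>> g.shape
()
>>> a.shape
(13, 13)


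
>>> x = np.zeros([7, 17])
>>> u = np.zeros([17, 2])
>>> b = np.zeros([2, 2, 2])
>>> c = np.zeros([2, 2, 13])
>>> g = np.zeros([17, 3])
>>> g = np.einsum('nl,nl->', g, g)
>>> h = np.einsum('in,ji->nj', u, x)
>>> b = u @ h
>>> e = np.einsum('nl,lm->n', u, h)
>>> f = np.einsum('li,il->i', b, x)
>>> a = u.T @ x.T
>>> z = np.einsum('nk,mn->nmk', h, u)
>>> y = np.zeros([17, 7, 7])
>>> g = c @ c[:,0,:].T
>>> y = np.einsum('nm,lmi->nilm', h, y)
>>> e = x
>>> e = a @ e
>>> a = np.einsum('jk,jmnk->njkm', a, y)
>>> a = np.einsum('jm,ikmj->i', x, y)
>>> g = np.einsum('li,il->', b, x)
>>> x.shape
(7, 17)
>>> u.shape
(17, 2)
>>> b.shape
(17, 7)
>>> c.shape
(2, 2, 13)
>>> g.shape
()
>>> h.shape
(2, 7)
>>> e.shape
(2, 17)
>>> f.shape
(7,)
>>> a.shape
(2,)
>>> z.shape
(2, 17, 7)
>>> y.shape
(2, 7, 17, 7)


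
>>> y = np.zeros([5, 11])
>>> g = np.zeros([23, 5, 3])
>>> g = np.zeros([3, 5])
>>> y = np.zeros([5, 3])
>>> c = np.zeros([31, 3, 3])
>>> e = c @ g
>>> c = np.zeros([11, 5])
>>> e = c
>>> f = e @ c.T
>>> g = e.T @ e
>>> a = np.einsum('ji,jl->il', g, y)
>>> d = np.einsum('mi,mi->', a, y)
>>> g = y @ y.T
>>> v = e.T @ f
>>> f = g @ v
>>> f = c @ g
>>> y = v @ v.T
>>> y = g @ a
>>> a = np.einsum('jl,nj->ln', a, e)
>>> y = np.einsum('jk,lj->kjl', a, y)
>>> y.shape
(11, 3, 5)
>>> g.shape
(5, 5)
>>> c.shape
(11, 5)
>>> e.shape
(11, 5)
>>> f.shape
(11, 5)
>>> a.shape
(3, 11)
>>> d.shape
()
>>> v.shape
(5, 11)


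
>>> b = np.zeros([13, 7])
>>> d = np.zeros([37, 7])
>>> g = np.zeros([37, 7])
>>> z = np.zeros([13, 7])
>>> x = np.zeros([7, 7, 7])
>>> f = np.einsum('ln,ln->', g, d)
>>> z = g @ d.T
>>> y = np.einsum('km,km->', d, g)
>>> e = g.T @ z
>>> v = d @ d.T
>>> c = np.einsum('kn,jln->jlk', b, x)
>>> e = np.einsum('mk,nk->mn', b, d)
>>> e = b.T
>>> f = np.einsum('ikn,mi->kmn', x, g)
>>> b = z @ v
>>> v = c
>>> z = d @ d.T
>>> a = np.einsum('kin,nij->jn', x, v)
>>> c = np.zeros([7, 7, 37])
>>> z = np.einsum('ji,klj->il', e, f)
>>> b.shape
(37, 37)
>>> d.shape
(37, 7)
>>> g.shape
(37, 7)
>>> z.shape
(13, 37)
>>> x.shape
(7, 7, 7)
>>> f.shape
(7, 37, 7)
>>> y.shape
()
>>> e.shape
(7, 13)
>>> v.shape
(7, 7, 13)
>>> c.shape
(7, 7, 37)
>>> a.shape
(13, 7)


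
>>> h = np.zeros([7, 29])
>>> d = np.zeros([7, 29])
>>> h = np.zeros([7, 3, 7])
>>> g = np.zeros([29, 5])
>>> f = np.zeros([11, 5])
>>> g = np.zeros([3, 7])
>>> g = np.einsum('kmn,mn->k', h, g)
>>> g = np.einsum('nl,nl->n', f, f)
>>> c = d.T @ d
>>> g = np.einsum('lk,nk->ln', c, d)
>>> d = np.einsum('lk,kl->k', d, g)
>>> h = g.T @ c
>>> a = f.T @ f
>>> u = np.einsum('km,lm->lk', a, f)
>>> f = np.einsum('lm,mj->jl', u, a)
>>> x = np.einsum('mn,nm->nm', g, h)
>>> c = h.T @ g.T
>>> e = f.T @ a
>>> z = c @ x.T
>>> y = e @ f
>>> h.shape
(7, 29)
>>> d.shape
(29,)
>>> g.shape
(29, 7)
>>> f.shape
(5, 11)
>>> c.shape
(29, 29)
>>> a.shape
(5, 5)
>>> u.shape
(11, 5)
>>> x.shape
(7, 29)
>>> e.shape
(11, 5)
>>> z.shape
(29, 7)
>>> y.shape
(11, 11)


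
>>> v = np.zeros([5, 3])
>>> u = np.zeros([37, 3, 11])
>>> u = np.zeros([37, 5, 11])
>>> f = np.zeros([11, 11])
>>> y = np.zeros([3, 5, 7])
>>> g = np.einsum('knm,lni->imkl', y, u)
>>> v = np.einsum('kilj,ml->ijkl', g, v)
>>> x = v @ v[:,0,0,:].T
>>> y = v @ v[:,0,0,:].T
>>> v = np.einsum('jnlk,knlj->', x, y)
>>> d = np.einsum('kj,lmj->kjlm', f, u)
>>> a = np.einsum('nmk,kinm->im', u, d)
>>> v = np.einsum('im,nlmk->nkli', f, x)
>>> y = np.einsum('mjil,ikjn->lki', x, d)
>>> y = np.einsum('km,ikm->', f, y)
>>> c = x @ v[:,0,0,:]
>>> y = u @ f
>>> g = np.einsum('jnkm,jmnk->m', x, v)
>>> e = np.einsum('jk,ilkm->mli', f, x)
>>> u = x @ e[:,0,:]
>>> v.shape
(7, 7, 37, 11)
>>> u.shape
(7, 37, 11, 7)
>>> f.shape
(11, 11)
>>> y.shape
(37, 5, 11)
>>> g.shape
(7,)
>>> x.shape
(7, 37, 11, 7)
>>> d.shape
(11, 11, 37, 5)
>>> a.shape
(11, 5)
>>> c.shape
(7, 37, 11, 11)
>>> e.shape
(7, 37, 7)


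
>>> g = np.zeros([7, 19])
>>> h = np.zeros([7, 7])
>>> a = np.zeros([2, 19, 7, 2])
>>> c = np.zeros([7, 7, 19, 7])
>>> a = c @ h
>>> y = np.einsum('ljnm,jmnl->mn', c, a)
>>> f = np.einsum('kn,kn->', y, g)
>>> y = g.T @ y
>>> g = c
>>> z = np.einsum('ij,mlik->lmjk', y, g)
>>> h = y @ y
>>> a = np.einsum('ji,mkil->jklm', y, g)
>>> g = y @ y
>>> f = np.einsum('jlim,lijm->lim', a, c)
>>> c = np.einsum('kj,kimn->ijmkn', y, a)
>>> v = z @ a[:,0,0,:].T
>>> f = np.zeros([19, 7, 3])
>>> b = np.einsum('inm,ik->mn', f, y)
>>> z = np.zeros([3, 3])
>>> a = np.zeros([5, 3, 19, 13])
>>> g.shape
(19, 19)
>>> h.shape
(19, 19)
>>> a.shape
(5, 3, 19, 13)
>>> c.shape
(7, 19, 7, 19, 7)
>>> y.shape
(19, 19)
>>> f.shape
(19, 7, 3)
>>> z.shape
(3, 3)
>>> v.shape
(7, 7, 19, 19)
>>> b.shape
(3, 7)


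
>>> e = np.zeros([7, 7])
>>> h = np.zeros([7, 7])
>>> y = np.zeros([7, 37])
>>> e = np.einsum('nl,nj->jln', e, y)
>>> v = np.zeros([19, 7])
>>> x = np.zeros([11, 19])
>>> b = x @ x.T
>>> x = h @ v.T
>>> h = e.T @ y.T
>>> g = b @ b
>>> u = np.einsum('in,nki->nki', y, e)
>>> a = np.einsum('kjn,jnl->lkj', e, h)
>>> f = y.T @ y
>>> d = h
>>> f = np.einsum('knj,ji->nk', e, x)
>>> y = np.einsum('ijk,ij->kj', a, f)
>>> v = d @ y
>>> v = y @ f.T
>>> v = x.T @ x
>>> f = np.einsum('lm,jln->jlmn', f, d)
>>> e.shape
(37, 7, 7)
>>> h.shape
(7, 7, 7)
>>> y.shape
(7, 37)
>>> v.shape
(19, 19)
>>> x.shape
(7, 19)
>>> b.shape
(11, 11)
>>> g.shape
(11, 11)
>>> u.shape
(37, 7, 7)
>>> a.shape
(7, 37, 7)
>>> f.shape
(7, 7, 37, 7)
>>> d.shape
(7, 7, 7)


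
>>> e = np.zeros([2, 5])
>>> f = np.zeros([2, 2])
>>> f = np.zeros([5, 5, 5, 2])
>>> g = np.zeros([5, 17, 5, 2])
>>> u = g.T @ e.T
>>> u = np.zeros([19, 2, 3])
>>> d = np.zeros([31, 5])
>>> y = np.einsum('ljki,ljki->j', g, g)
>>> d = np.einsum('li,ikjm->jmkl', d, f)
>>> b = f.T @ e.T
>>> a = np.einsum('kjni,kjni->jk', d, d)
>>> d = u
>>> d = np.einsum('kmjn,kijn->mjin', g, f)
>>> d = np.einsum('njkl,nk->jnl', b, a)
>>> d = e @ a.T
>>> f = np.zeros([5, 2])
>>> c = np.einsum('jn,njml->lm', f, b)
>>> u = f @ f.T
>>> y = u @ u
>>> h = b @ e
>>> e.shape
(2, 5)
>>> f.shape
(5, 2)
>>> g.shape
(5, 17, 5, 2)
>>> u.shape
(5, 5)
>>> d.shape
(2, 2)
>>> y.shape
(5, 5)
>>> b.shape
(2, 5, 5, 2)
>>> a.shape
(2, 5)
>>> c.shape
(2, 5)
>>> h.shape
(2, 5, 5, 5)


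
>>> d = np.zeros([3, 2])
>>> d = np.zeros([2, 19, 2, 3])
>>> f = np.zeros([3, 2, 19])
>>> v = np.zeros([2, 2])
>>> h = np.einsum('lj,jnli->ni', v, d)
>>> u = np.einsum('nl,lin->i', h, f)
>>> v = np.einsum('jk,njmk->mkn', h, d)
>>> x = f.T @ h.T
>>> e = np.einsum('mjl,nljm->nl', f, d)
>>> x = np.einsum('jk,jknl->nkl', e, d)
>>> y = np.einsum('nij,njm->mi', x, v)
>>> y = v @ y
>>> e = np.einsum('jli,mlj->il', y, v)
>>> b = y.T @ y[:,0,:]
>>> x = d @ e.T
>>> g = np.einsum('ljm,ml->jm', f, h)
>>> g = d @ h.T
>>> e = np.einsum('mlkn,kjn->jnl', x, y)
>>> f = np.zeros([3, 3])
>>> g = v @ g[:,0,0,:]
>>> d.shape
(2, 19, 2, 3)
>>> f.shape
(3, 3)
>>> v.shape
(2, 3, 2)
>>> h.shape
(19, 3)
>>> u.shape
(2,)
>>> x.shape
(2, 19, 2, 19)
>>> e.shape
(3, 19, 19)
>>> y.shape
(2, 3, 19)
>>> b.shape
(19, 3, 19)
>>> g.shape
(2, 3, 19)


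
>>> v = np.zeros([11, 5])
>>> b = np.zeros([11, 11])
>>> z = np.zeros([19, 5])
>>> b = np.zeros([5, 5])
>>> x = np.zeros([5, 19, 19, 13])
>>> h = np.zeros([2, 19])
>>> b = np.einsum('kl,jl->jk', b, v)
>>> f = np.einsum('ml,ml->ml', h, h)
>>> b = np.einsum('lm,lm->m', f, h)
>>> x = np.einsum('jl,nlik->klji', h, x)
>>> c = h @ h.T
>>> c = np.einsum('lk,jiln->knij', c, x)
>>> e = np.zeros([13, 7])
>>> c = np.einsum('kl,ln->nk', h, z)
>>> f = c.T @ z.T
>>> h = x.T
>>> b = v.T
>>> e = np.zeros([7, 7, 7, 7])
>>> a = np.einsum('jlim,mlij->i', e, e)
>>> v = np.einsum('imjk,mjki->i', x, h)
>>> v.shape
(13,)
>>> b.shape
(5, 11)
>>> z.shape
(19, 5)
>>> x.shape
(13, 19, 2, 19)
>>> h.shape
(19, 2, 19, 13)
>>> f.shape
(2, 19)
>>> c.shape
(5, 2)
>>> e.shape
(7, 7, 7, 7)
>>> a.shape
(7,)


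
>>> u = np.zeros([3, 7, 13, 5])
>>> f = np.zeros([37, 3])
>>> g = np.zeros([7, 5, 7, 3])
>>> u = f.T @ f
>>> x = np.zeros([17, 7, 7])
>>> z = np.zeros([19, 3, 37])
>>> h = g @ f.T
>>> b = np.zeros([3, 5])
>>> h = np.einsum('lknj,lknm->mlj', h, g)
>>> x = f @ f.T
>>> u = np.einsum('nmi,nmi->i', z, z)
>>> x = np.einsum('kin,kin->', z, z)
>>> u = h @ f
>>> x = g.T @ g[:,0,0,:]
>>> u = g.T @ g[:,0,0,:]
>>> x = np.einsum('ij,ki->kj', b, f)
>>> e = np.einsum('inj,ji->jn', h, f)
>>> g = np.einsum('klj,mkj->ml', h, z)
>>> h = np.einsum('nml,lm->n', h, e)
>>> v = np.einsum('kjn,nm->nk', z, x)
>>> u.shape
(3, 7, 5, 3)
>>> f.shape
(37, 3)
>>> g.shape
(19, 7)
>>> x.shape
(37, 5)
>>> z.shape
(19, 3, 37)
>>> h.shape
(3,)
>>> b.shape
(3, 5)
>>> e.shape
(37, 7)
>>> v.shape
(37, 19)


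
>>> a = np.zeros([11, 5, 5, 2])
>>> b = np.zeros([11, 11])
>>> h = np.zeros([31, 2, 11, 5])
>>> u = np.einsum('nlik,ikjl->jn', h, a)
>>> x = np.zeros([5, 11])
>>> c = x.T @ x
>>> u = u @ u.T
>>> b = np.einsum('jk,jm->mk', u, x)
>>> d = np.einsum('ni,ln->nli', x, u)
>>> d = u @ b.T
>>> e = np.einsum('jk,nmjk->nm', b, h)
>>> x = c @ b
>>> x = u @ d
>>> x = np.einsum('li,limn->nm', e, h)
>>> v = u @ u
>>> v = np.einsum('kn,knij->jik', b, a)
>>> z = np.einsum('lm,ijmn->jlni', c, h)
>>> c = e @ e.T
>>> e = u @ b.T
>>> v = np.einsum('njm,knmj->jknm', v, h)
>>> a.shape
(11, 5, 5, 2)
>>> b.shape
(11, 5)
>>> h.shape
(31, 2, 11, 5)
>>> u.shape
(5, 5)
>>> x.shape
(5, 11)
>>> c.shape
(31, 31)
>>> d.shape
(5, 11)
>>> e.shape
(5, 11)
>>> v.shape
(5, 31, 2, 11)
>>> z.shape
(2, 11, 5, 31)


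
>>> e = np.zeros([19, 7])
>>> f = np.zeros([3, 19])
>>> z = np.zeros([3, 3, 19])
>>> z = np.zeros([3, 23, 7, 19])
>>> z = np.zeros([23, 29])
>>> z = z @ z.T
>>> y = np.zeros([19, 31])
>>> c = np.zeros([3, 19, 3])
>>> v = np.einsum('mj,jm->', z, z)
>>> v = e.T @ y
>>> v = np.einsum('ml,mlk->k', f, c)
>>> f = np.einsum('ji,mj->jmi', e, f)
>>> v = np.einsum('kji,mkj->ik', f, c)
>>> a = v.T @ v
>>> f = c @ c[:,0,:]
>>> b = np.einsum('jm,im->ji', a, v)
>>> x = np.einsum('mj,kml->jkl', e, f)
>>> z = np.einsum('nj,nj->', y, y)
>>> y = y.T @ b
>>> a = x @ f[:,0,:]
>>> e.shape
(19, 7)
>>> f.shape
(3, 19, 3)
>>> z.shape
()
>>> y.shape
(31, 7)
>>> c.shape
(3, 19, 3)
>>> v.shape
(7, 19)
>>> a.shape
(7, 3, 3)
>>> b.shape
(19, 7)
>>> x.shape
(7, 3, 3)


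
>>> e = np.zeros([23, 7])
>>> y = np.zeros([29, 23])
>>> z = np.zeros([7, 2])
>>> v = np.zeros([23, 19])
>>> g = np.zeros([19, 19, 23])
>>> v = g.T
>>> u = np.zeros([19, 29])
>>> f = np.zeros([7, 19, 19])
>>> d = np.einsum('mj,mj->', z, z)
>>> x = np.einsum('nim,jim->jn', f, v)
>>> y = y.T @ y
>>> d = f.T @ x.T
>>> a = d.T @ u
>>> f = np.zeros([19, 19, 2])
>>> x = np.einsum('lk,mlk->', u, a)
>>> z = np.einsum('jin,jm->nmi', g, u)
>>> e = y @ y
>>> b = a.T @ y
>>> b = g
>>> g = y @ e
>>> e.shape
(23, 23)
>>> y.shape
(23, 23)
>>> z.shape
(23, 29, 19)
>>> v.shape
(23, 19, 19)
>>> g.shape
(23, 23)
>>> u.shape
(19, 29)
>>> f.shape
(19, 19, 2)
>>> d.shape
(19, 19, 23)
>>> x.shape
()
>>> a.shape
(23, 19, 29)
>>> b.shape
(19, 19, 23)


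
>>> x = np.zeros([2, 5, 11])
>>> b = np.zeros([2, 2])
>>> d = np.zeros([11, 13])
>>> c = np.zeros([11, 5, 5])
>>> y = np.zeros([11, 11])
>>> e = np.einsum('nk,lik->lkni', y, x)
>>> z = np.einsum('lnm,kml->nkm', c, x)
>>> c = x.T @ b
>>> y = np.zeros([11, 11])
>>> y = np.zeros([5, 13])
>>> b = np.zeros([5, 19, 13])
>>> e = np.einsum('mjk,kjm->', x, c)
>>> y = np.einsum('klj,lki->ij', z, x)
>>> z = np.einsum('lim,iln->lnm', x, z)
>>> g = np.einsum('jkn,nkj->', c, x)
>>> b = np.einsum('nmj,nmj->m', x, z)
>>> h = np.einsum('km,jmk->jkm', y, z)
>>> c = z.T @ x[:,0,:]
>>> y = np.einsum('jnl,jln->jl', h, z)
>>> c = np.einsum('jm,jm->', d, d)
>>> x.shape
(2, 5, 11)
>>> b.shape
(5,)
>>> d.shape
(11, 13)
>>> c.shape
()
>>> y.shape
(2, 5)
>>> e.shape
()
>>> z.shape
(2, 5, 11)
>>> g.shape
()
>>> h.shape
(2, 11, 5)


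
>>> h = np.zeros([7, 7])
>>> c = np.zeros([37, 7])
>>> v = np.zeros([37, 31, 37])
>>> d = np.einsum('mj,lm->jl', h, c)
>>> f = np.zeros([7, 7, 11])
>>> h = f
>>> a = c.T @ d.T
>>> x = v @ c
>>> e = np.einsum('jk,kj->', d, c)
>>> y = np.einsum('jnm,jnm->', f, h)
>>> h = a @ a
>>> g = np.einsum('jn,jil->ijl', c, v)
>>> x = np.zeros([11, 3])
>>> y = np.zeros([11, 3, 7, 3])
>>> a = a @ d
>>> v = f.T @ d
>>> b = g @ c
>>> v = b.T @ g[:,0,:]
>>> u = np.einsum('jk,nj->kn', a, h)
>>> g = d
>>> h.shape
(7, 7)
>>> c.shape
(37, 7)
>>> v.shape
(7, 37, 37)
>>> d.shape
(7, 37)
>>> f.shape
(7, 7, 11)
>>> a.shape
(7, 37)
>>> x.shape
(11, 3)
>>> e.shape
()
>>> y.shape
(11, 3, 7, 3)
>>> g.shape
(7, 37)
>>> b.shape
(31, 37, 7)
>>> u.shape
(37, 7)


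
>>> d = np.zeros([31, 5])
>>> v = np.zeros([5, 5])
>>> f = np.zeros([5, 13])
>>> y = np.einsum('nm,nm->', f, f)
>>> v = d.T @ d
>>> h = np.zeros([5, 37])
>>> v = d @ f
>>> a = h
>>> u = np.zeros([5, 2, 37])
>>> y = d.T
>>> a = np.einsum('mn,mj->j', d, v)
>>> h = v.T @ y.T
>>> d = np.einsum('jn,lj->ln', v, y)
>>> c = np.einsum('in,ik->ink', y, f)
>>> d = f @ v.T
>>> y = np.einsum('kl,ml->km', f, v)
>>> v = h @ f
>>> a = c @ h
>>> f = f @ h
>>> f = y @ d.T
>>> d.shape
(5, 31)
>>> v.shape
(13, 13)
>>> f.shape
(5, 5)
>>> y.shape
(5, 31)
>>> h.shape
(13, 5)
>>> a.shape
(5, 31, 5)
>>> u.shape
(5, 2, 37)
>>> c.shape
(5, 31, 13)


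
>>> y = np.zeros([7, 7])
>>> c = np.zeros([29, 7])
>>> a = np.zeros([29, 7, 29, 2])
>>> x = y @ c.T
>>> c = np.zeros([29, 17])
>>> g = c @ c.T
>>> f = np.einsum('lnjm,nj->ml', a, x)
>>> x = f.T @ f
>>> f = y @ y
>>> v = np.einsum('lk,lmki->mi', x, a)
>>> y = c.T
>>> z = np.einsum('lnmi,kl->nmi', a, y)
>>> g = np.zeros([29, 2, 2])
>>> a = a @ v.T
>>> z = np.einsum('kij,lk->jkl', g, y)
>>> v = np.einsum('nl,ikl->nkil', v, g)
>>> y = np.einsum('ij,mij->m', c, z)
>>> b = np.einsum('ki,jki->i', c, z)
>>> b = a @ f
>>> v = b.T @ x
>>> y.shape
(2,)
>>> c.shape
(29, 17)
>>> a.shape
(29, 7, 29, 7)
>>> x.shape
(29, 29)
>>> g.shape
(29, 2, 2)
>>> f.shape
(7, 7)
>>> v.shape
(7, 29, 7, 29)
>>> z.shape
(2, 29, 17)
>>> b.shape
(29, 7, 29, 7)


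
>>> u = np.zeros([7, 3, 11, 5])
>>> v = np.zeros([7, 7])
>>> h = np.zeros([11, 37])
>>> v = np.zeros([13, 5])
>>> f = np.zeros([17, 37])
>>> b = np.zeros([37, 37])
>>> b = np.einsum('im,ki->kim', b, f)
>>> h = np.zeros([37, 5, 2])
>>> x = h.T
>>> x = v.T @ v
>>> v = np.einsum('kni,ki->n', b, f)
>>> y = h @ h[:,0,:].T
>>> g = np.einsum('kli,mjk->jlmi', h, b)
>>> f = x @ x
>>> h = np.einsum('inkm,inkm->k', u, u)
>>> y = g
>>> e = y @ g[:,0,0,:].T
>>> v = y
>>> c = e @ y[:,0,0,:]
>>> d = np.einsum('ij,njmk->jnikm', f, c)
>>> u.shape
(7, 3, 11, 5)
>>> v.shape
(37, 5, 17, 2)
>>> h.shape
(11,)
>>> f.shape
(5, 5)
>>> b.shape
(17, 37, 37)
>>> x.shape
(5, 5)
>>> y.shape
(37, 5, 17, 2)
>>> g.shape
(37, 5, 17, 2)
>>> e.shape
(37, 5, 17, 37)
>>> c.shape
(37, 5, 17, 2)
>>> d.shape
(5, 37, 5, 2, 17)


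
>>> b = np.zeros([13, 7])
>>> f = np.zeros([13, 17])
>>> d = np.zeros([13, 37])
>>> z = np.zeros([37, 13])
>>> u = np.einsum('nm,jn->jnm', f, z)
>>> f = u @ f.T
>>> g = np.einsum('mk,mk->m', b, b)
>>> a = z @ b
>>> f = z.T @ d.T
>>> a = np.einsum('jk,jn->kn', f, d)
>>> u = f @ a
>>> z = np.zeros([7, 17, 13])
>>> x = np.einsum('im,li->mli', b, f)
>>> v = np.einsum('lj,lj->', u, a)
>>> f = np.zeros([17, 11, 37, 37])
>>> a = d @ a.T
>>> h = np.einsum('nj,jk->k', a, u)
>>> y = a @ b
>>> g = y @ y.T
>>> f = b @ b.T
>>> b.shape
(13, 7)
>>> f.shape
(13, 13)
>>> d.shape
(13, 37)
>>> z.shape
(7, 17, 13)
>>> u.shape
(13, 37)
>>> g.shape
(13, 13)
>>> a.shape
(13, 13)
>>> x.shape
(7, 13, 13)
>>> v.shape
()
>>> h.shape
(37,)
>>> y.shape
(13, 7)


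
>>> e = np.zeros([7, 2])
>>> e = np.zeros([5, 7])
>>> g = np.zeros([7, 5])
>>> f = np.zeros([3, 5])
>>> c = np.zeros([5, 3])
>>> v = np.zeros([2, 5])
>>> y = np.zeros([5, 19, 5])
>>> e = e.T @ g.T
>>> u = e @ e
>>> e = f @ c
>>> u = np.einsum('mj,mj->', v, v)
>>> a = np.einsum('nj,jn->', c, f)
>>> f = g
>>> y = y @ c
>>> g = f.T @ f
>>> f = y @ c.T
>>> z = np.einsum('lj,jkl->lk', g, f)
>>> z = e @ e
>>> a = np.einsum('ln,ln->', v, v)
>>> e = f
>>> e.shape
(5, 19, 5)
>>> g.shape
(5, 5)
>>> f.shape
(5, 19, 5)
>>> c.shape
(5, 3)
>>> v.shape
(2, 5)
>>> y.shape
(5, 19, 3)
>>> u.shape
()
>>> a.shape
()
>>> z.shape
(3, 3)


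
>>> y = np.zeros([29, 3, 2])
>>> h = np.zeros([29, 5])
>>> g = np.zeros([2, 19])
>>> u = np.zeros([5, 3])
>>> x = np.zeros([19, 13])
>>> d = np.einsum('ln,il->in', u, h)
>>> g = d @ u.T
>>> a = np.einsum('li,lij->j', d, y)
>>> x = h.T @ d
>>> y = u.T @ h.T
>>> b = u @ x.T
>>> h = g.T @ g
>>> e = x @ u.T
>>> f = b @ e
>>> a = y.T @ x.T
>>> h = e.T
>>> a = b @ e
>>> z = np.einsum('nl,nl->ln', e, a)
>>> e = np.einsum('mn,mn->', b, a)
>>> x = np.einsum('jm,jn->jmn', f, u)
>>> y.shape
(3, 29)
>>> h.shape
(5, 5)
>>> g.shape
(29, 5)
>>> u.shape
(5, 3)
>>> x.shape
(5, 5, 3)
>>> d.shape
(29, 3)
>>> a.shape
(5, 5)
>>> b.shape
(5, 5)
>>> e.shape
()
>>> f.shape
(5, 5)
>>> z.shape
(5, 5)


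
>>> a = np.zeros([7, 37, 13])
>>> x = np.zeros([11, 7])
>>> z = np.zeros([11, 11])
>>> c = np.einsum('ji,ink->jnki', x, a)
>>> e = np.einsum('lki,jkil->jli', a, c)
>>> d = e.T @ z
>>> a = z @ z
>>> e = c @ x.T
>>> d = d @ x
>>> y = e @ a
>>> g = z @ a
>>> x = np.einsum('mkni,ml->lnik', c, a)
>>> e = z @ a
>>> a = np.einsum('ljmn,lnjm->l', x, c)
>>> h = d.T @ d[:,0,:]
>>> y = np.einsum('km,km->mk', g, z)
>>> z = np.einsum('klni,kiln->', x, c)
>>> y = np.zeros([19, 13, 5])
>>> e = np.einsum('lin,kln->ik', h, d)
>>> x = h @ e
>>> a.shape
(11,)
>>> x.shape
(7, 7, 13)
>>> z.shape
()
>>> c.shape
(11, 37, 13, 7)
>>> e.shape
(7, 13)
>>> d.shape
(13, 7, 7)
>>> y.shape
(19, 13, 5)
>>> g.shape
(11, 11)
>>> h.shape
(7, 7, 7)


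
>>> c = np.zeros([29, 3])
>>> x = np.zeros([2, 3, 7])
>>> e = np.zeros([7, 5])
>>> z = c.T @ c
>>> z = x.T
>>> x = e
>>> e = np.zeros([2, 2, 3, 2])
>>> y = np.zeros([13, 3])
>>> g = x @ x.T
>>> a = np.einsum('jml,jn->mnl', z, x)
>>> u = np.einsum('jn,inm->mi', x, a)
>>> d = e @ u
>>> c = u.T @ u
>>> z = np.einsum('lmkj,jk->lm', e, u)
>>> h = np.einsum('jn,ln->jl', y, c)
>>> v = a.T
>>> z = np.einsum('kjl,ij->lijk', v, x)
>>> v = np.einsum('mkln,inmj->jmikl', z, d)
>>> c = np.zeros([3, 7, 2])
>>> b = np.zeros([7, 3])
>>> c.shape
(3, 7, 2)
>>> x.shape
(7, 5)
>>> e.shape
(2, 2, 3, 2)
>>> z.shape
(3, 7, 5, 2)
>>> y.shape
(13, 3)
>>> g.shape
(7, 7)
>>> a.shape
(3, 5, 2)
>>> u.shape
(2, 3)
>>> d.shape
(2, 2, 3, 3)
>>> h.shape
(13, 3)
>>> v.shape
(3, 3, 2, 7, 5)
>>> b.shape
(7, 3)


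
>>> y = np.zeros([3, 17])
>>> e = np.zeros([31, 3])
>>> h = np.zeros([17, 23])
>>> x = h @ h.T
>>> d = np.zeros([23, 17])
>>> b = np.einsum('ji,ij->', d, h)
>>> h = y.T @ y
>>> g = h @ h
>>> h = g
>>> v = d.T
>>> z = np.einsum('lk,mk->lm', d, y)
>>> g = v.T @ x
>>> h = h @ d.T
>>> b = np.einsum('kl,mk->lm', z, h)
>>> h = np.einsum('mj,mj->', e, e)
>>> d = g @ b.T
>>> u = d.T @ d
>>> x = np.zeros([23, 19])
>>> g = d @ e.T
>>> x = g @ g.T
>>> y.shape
(3, 17)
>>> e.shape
(31, 3)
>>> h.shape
()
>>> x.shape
(23, 23)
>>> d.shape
(23, 3)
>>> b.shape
(3, 17)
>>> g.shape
(23, 31)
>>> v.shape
(17, 23)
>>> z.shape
(23, 3)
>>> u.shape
(3, 3)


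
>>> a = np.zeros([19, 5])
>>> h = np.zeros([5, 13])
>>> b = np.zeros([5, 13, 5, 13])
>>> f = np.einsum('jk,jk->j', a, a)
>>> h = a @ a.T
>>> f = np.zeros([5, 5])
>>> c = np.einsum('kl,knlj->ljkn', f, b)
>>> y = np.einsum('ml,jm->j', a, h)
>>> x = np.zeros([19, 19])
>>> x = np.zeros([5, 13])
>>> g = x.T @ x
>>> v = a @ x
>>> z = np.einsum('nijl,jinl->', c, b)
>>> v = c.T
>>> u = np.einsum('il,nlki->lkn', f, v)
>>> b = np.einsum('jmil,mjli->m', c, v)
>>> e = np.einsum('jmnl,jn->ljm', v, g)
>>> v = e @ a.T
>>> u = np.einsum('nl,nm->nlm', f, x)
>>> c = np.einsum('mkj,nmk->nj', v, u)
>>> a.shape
(19, 5)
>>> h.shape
(19, 19)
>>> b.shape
(13,)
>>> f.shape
(5, 5)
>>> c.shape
(5, 19)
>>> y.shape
(19,)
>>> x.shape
(5, 13)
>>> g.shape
(13, 13)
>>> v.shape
(5, 13, 19)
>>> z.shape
()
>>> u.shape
(5, 5, 13)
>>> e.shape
(5, 13, 5)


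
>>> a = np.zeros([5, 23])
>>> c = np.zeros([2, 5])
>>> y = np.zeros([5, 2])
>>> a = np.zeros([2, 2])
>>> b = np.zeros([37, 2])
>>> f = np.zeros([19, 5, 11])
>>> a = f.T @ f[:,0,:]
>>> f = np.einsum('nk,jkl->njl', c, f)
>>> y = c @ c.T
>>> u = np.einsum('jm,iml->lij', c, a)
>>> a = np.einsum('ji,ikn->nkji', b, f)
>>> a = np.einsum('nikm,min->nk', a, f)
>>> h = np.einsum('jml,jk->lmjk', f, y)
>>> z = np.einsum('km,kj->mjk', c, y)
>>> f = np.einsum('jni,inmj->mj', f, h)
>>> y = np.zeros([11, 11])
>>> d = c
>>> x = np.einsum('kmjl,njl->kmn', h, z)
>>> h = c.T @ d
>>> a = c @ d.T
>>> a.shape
(2, 2)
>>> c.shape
(2, 5)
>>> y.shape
(11, 11)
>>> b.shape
(37, 2)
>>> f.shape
(2, 2)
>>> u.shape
(11, 11, 2)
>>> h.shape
(5, 5)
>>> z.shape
(5, 2, 2)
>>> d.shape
(2, 5)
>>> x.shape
(11, 19, 5)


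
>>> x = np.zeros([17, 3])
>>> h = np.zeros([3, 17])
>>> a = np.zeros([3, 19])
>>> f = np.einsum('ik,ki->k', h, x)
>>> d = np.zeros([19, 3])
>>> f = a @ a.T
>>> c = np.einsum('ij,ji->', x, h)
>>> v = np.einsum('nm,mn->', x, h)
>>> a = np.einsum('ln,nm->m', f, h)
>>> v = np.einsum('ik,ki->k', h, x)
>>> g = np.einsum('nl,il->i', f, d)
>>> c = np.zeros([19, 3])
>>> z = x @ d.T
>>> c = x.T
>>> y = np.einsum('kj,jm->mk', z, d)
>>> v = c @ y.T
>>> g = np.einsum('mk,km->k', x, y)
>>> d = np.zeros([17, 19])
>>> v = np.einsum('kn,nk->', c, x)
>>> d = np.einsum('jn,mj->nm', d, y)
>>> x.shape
(17, 3)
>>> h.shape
(3, 17)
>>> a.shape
(17,)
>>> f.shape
(3, 3)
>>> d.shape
(19, 3)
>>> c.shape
(3, 17)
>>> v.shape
()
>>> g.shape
(3,)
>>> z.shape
(17, 19)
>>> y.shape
(3, 17)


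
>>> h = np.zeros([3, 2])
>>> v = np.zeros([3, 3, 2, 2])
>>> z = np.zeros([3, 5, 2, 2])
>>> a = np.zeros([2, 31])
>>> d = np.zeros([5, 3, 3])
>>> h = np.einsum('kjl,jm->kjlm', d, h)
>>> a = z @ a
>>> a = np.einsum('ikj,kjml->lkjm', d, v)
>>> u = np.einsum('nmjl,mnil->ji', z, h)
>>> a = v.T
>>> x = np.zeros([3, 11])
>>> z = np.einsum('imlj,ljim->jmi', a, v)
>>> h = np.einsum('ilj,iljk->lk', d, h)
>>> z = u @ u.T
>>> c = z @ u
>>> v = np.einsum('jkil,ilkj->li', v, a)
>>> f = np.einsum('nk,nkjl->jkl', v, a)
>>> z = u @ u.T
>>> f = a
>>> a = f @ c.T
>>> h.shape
(3, 2)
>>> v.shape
(2, 2)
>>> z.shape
(2, 2)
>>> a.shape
(2, 2, 3, 2)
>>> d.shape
(5, 3, 3)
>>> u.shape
(2, 3)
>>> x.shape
(3, 11)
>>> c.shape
(2, 3)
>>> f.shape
(2, 2, 3, 3)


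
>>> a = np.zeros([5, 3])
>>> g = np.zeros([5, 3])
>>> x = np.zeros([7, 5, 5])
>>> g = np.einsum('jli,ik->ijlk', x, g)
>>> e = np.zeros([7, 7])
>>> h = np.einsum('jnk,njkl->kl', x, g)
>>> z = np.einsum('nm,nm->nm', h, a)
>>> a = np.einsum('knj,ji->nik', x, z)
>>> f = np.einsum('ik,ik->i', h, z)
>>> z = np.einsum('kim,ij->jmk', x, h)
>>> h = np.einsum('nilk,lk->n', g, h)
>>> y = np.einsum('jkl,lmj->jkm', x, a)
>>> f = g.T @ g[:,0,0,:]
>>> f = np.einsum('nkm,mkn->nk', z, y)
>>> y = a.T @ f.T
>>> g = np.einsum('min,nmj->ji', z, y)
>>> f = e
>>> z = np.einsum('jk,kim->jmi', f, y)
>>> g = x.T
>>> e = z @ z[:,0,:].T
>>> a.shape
(5, 3, 7)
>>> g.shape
(5, 5, 7)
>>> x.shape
(7, 5, 5)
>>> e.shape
(7, 3, 7)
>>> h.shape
(5,)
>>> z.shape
(7, 3, 3)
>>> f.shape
(7, 7)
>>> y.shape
(7, 3, 3)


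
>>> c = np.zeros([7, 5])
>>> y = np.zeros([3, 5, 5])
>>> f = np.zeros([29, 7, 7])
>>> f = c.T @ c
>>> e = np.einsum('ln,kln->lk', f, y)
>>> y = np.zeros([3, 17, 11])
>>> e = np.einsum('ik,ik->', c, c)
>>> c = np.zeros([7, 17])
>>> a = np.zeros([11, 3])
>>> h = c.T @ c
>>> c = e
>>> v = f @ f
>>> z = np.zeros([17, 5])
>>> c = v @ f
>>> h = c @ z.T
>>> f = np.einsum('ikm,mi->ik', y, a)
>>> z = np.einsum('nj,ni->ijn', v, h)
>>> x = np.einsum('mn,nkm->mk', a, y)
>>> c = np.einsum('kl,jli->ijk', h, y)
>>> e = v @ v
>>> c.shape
(11, 3, 5)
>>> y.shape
(3, 17, 11)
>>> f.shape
(3, 17)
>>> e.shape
(5, 5)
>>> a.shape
(11, 3)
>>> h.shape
(5, 17)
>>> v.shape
(5, 5)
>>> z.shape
(17, 5, 5)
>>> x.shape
(11, 17)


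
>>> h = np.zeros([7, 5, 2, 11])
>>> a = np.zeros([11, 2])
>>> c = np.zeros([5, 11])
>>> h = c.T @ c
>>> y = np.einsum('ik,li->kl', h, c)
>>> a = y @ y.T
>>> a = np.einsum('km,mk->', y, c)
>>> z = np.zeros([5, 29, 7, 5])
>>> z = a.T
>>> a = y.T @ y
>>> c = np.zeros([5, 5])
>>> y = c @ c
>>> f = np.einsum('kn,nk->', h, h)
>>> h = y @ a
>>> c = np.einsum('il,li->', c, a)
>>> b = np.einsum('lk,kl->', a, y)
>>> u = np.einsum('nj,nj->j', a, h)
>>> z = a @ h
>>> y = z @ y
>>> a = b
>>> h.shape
(5, 5)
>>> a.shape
()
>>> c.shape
()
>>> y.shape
(5, 5)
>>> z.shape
(5, 5)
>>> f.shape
()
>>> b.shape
()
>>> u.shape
(5,)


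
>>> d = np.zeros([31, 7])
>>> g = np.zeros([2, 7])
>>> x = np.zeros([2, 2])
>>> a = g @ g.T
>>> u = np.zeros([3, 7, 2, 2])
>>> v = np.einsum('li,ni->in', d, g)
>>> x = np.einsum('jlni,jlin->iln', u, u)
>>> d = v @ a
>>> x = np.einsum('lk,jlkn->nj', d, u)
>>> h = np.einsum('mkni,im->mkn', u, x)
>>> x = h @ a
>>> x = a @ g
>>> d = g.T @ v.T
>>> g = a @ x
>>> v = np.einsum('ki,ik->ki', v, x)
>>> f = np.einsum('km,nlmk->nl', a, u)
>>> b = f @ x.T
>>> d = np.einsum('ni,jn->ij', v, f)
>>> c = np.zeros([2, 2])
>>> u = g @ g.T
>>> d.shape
(2, 3)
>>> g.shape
(2, 7)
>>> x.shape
(2, 7)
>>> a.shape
(2, 2)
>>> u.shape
(2, 2)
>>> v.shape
(7, 2)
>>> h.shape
(3, 7, 2)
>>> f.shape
(3, 7)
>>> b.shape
(3, 2)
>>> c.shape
(2, 2)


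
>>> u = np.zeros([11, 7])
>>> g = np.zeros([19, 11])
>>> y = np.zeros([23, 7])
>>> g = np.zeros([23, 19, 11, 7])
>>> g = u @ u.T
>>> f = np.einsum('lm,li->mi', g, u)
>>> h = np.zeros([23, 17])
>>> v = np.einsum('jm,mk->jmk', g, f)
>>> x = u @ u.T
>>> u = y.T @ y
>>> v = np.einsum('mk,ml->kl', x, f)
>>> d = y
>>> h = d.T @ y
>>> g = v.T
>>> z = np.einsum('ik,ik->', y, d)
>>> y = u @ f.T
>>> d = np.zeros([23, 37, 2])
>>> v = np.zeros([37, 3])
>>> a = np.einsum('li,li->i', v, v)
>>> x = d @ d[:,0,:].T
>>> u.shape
(7, 7)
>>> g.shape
(7, 11)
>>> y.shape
(7, 11)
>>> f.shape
(11, 7)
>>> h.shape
(7, 7)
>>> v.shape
(37, 3)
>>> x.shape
(23, 37, 23)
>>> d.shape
(23, 37, 2)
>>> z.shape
()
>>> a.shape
(3,)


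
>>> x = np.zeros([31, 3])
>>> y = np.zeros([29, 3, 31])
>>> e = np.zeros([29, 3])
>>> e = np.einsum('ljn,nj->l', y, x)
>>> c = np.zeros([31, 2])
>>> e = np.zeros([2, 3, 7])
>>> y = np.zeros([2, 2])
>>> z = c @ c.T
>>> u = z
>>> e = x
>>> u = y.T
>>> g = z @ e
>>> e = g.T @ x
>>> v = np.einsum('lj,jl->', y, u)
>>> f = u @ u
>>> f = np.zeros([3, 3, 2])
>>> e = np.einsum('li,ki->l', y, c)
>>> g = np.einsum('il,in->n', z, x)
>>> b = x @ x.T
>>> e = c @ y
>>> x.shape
(31, 3)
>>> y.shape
(2, 2)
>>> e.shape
(31, 2)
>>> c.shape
(31, 2)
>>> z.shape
(31, 31)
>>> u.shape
(2, 2)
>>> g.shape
(3,)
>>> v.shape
()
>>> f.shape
(3, 3, 2)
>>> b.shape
(31, 31)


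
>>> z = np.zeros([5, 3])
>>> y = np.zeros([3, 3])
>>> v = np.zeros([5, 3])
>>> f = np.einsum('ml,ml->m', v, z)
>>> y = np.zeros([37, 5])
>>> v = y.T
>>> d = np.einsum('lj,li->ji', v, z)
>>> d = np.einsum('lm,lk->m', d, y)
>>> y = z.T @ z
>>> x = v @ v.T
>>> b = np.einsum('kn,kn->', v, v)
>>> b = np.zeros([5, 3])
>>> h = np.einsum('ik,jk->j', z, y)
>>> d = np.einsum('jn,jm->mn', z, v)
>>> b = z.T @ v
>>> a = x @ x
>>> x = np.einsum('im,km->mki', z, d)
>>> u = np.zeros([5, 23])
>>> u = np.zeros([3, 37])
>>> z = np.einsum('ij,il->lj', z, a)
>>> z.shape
(5, 3)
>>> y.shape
(3, 3)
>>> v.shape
(5, 37)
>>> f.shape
(5,)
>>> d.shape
(37, 3)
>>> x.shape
(3, 37, 5)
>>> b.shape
(3, 37)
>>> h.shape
(3,)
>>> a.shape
(5, 5)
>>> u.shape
(3, 37)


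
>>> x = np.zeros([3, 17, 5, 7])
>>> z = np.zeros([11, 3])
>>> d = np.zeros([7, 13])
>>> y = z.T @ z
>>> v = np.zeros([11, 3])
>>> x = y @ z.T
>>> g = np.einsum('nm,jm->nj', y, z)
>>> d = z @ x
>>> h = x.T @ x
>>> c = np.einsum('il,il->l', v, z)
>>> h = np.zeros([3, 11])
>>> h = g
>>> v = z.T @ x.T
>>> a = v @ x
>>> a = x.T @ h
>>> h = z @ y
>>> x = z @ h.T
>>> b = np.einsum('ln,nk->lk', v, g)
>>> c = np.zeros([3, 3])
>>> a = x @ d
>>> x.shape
(11, 11)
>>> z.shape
(11, 3)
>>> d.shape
(11, 11)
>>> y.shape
(3, 3)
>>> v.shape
(3, 3)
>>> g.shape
(3, 11)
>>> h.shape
(11, 3)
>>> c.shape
(3, 3)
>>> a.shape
(11, 11)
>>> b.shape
(3, 11)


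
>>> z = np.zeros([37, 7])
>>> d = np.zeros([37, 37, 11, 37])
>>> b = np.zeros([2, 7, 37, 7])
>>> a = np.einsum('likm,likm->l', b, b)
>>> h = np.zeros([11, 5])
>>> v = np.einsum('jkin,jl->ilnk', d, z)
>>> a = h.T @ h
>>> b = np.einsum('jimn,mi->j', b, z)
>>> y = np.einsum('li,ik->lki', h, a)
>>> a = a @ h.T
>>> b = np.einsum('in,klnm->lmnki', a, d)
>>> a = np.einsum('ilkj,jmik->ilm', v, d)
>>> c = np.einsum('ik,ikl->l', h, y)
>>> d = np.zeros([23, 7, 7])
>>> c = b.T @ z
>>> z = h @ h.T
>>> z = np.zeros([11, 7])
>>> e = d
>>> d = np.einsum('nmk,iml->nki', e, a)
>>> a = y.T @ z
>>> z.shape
(11, 7)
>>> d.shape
(23, 7, 11)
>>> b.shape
(37, 37, 11, 37, 5)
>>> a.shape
(5, 5, 7)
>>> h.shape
(11, 5)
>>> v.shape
(11, 7, 37, 37)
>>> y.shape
(11, 5, 5)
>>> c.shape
(5, 37, 11, 37, 7)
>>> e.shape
(23, 7, 7)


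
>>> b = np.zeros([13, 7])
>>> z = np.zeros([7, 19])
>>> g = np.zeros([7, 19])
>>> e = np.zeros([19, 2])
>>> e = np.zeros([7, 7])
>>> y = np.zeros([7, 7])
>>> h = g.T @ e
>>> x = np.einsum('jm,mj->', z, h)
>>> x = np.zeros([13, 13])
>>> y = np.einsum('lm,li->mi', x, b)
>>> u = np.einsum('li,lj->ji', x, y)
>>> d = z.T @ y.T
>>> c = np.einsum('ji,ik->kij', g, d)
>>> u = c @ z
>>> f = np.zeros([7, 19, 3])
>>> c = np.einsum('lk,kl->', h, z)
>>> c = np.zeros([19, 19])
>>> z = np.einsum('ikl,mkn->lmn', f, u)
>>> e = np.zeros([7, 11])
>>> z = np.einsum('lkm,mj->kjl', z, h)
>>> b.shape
(13, 7)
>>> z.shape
(13, 7, 3)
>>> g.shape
(7, 19)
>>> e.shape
(7, 11)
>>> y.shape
(13, 7)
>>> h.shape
(19, 7)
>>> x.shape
(13, 13)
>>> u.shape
(13, 19, 19)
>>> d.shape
(19, 13)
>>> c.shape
(19, 19)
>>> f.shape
(7, 19, 3)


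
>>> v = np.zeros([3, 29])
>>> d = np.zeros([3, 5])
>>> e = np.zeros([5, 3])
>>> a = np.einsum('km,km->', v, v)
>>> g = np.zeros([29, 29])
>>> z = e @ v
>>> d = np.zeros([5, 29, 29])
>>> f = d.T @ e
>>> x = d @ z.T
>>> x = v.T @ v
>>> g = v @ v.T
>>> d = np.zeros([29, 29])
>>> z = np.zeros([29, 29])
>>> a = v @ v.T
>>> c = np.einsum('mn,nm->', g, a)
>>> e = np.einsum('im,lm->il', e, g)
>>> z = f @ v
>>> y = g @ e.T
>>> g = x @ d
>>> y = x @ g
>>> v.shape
(3, 29)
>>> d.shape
(29, 29)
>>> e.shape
(5, 3)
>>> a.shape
(3, 3)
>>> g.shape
(29, 29)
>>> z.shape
(29, 29, 29)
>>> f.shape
(29, 29, 3)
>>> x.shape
(29, 29)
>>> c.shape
()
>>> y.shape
(29, 29)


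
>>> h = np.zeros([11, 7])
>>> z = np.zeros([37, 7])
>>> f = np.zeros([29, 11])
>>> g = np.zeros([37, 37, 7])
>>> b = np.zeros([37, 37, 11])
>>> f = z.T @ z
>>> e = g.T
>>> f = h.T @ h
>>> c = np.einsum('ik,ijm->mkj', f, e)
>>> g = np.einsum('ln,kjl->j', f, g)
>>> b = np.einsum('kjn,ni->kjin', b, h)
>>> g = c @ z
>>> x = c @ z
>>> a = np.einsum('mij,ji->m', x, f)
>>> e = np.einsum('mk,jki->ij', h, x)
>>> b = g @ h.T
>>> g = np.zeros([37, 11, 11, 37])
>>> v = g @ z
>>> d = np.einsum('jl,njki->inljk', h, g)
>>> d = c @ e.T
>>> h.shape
(11, 7)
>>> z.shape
(37, 7)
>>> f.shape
(7, 7)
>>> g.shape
(37, 11, 11, 37)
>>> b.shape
(37, 7, 11)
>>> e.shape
(7, 37)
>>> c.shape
(37, 7, 37)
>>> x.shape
(37, 7, 7)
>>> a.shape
(37,)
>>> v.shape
(37, 11, 11, 7)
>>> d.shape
(37, 7, 7)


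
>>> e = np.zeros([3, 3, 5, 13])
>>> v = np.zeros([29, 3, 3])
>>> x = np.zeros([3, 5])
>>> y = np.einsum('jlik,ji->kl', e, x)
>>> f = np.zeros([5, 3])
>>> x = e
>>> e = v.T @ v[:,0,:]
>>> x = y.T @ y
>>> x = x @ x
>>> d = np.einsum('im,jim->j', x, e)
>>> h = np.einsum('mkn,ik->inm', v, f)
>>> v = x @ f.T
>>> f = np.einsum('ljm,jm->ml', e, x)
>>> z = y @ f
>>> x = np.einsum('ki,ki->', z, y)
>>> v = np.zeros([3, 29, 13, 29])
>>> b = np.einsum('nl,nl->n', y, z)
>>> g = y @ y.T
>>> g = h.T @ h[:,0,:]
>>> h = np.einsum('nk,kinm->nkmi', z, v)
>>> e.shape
(3, 3, 3)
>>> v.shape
(3, 29, 13, 29)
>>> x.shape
()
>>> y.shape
(13, 3)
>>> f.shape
(3, 3)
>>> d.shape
(3,)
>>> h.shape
(13, 3, 29, 29)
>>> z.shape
(13, 3)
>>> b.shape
(13,)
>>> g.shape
(29, 3, 29)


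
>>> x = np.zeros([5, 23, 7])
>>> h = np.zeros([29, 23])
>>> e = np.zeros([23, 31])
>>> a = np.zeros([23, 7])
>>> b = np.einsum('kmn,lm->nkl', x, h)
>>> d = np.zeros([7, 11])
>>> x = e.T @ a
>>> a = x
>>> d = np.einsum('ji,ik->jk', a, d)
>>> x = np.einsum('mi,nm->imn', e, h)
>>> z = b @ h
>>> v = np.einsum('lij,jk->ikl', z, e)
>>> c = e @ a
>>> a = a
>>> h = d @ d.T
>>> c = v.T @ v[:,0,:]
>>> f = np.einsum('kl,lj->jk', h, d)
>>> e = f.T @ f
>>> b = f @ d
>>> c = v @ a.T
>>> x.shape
(31, 23, 29)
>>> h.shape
(31, 31)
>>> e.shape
(31, 31)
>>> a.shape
(31, 7)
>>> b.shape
(11, 11)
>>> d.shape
(31, 11)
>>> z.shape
(7, 5, 23)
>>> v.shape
(5, 31, 7)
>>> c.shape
(5, 31, 31)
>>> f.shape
(11, 31)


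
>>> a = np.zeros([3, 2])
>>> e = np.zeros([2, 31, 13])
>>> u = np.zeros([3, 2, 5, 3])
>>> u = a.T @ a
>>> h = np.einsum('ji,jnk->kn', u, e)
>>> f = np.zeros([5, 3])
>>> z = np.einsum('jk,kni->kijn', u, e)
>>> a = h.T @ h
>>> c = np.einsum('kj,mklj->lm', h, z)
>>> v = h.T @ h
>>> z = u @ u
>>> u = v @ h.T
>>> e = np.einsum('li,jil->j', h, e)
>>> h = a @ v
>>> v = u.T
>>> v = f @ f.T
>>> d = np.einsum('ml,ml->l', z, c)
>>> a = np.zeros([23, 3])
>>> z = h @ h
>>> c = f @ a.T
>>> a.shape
(23, 3)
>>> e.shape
(2,)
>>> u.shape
(31, 13)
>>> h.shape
(31, 31)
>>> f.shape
(5, 3)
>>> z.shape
(31, 31)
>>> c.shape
(5, 23)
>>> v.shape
(5, 5)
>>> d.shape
(2,)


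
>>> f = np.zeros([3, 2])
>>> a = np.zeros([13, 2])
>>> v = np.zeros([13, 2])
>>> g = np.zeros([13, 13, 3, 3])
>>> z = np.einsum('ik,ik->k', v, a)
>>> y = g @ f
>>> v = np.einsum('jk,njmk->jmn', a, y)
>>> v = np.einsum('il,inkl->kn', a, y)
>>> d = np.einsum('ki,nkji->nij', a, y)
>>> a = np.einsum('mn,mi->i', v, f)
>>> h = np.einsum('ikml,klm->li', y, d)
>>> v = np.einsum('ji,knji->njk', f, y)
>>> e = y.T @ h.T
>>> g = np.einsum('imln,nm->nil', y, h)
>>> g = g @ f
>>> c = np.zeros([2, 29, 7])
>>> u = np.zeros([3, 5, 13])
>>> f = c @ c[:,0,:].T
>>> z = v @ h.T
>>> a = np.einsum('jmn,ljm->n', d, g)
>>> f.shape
(2, 29, 2)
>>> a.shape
(3,)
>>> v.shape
(13, 3, 13)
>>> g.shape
(2, 13, 2)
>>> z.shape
(13, 3, 2)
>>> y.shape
(13, 13, 3, 2)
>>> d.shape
(13, 2, 3)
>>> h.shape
(2, 13)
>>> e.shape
(2, 3, 13, 2)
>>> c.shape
(2, 29, 7)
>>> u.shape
(3, 5, 13)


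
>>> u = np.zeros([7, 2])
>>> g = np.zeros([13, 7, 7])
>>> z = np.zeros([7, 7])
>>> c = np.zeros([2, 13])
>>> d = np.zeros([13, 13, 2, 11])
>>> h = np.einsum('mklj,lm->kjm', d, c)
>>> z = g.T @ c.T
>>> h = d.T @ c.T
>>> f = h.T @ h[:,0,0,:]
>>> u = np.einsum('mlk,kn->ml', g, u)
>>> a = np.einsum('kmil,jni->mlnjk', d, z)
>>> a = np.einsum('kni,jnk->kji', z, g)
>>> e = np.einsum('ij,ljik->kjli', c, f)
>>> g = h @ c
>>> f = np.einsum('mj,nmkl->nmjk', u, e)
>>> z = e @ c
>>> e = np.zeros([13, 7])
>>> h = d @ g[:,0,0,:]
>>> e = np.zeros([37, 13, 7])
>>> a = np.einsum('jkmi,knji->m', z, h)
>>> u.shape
(13, 7)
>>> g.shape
(11, 2, 13, 13)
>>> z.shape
(2, 13, 2, 13)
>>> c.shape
(2, 13)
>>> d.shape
(13, 13, 2, 11)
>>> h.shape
(13, 13, 2, 13)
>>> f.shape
(2, 13, 7, 2)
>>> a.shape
(2,)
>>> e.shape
(37, 13, 7)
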